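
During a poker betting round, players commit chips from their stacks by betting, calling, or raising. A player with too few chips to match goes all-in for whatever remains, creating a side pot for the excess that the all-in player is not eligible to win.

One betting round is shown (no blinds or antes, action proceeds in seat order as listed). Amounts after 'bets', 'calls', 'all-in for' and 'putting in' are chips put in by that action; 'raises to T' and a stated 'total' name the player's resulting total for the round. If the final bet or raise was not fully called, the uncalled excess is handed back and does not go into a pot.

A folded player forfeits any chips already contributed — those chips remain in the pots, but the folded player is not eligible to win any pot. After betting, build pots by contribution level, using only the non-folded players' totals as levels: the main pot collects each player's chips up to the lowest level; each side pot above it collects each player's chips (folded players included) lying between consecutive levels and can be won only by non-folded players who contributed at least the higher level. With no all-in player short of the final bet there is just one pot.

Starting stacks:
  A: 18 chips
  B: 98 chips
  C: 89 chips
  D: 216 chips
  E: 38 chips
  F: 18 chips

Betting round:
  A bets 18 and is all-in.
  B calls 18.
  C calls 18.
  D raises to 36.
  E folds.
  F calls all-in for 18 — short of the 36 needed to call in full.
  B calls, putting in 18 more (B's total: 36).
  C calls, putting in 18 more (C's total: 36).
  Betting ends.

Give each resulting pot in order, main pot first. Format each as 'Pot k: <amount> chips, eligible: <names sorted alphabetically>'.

Pot 1: 90 chips, eligible: A, B, C, D, F
Pot 2: 54 chips, eligible: B, C, D

Derivation:
Contributions: A=18, B=36, C=36, D=36, F=18
Folded: E
Pot levels (distinct totals of non-folded players): 18, 36
Layer 1-18: 18 each from A, B, C, D, F = 18*5 = 90 chips; eligible A, B, C, D, F
Layer 19-36: 18 each from B, C, D = 18*3 = 54 chips; eligible B, C, D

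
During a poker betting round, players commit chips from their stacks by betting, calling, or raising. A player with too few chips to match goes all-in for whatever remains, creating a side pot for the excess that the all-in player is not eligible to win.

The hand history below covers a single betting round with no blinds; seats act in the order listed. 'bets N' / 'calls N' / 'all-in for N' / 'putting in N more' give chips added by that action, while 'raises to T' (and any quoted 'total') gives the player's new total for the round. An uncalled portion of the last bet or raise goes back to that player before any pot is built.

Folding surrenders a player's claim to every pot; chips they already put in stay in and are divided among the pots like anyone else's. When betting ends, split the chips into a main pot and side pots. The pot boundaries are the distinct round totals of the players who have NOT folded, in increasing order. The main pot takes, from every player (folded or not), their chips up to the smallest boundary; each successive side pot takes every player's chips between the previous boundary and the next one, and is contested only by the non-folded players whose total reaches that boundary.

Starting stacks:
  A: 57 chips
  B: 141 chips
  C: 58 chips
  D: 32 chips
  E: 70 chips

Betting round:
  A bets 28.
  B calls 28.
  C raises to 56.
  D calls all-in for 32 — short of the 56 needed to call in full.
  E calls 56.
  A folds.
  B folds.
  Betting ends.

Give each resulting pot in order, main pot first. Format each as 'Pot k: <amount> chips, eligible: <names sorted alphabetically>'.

Pot 1: 152 chips, eligible: C, D, E
Pot 2: 48 chips, eligible: C, E

Derivation:
Contributions: A=28, B=28, C=56, D=32, E=56
Folded: A, B
Pot levels (distinct totals of non-folded players): 32, 56
Layer 1-32: A 28 + B 28 + C 32 + D 32 + E 32 = 152 chips; eligible C, D, E
Layer 33-56: 24 each from C, E = 24*2 = 48 chips; eligible C, E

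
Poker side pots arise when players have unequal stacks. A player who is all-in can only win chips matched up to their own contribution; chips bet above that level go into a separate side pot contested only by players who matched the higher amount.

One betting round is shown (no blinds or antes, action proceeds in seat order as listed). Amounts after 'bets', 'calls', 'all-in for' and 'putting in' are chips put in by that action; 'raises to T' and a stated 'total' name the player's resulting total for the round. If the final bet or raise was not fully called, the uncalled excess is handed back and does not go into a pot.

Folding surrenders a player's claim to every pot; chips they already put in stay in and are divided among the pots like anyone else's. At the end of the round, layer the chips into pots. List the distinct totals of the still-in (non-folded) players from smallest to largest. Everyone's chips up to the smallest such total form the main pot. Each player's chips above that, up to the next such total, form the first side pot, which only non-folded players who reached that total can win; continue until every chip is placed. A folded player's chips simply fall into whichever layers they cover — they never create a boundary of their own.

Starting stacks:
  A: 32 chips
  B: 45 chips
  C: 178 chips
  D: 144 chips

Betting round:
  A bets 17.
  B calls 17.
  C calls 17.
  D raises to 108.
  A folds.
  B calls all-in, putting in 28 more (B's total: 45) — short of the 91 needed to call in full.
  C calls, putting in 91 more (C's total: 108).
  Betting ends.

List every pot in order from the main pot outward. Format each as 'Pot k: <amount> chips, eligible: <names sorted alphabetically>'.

Contributions: A=17, B=45, C=108, D=108
Folded: A
Pot levels (distinct totals of non-folded players): 45, 108
Layer 1-45: A 17 + B 45 + C 45 + D 45 = 152 chips; eligible B, C, D
Layer 46-108: 63 each from C, D = 63*2 = 126 chips; eligible C, D

Pot 1: 152 chips, eligible: B, C, D
Pot 2: 126 chips, eligible: C, D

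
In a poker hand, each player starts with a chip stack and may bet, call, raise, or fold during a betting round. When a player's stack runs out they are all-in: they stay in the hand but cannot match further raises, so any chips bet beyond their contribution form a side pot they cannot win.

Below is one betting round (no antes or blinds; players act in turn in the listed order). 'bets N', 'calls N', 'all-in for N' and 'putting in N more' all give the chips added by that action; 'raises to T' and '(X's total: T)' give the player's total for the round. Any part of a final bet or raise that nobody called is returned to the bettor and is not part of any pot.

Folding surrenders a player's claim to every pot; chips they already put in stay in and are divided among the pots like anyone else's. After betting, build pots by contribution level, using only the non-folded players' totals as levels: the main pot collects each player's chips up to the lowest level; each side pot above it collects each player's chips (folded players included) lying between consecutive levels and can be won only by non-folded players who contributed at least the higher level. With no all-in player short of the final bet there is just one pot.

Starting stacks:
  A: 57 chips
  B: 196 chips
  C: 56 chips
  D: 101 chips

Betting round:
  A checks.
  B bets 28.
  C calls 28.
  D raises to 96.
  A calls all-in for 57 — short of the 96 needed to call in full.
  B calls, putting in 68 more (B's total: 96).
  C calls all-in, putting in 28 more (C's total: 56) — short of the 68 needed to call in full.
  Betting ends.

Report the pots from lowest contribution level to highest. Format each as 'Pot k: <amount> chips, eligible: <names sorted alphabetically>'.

Contributions: A=57, B=96, C=56, D=96
Pot levels (distinct totals of non-folded players): 56, 57, 96
Layer 1-56: 56 each from A, B, C, D = 56*4 = 224 chips; eligible A, B, C, D
Layer 57-57: 1 each from A, B, D = 1*3 = 3 chips; eligible A, B, D
Layer 58-96: 39 each from B, D = 39*2 = 78 chips; eligible B, D

Pot 1: 224 chips, eligible: A, B, C, D
Pot 2: 3 chips, eligible: A, B, D
Pot 3: 78 chips, eligible: B, D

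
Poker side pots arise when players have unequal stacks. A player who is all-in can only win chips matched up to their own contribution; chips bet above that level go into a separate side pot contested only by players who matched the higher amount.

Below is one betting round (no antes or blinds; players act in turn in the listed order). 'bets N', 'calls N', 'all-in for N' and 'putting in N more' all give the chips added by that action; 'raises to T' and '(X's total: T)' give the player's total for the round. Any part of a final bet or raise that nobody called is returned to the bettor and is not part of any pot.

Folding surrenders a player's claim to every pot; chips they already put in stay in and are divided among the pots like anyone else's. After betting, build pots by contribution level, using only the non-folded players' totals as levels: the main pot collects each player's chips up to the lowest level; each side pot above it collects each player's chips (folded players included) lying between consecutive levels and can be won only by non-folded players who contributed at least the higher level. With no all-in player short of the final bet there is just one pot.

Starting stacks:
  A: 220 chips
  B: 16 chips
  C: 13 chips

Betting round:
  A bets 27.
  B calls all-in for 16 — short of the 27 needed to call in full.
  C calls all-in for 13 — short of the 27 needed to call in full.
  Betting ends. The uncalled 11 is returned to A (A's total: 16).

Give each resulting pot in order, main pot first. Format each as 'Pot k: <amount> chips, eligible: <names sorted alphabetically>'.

Pot 1: 39 chips, eligible: A, B, C
Pot 2: 6 chips, eligible: A, B

Derivation:
Contributions (after 11 returned to A): A=16, B=16, C=13
Pot levels (distinct totals of non-folded players): 13, 16
Layer 1-13: 13 each from A, B, C = 13*3 = 39 chips; eligible A, B, C
Layer 14-16: 3 each from A, B = 3*2 = 6 chips; eligible A, B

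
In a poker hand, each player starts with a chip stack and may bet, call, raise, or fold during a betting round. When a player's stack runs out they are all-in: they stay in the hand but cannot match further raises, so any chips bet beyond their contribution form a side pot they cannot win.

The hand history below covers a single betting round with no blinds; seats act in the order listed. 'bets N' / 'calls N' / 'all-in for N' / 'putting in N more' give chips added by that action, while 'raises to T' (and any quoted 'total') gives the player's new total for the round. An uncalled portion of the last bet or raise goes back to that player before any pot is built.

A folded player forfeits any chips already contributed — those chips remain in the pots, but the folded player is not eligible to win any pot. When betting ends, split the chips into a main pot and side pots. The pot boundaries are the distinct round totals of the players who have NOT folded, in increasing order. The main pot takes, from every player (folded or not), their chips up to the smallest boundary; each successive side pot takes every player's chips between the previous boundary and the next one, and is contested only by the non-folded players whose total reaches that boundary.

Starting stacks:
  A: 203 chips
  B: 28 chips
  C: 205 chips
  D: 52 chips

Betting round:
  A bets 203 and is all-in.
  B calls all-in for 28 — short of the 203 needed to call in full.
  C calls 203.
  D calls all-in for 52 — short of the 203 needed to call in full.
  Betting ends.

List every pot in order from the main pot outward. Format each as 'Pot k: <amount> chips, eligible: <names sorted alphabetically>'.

Contributions: A=203, B=28, C=203, D=52
Pot levels (distinct totals of non-folded players): 28, 52, 203
Layer 1-28: 28 each from A, B, C, D = 28*4 = 112 chips; eligible A, B, C, D
Layer 29-52: 24 each from A, C, D = 24*3 = 72 chips; eligible A, C, D
Layer 53-203: 151 each from A, C = 151*2 = 302 chips; eligible A, C

Pot 1: 112 chips, eligible: A, B, C, D
Pot 2: 72 chips, eligible: A, C, D
Pot 3: 302 chips, eligible: A, C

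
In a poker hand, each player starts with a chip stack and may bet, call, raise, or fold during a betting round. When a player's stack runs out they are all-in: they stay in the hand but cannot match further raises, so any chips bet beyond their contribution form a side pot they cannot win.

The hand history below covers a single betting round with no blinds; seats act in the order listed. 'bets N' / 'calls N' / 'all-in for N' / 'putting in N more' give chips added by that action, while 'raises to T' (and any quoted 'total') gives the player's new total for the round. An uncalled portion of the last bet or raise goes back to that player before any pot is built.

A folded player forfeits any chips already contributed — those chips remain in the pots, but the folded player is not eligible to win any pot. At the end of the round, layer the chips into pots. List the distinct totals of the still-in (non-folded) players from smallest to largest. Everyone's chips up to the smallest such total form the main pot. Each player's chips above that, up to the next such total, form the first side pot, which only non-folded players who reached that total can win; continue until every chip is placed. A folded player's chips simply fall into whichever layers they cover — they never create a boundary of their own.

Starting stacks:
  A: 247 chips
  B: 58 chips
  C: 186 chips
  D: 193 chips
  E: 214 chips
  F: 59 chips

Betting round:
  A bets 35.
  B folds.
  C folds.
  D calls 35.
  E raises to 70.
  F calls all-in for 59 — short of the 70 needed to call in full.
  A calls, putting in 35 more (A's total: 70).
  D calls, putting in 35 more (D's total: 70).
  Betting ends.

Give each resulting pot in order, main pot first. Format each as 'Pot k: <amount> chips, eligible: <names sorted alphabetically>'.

Contributions: A=70, D=70, E=70, F=59
Folded: B, C
Pot levels (distinct totals of non-folded players): 59, 70
Layer 1-59: 59 each from A, D, E, F = 59*4 = 236 chips; eligible A, D, E, F
Layer 60-70: 11 each from A, D, E = 11*3 = 33 chips; eligible A, D, E

Pot 1: 236 chips, eligible: A, D, E, F
Pot 2: 33 chips, eligible: A, D, E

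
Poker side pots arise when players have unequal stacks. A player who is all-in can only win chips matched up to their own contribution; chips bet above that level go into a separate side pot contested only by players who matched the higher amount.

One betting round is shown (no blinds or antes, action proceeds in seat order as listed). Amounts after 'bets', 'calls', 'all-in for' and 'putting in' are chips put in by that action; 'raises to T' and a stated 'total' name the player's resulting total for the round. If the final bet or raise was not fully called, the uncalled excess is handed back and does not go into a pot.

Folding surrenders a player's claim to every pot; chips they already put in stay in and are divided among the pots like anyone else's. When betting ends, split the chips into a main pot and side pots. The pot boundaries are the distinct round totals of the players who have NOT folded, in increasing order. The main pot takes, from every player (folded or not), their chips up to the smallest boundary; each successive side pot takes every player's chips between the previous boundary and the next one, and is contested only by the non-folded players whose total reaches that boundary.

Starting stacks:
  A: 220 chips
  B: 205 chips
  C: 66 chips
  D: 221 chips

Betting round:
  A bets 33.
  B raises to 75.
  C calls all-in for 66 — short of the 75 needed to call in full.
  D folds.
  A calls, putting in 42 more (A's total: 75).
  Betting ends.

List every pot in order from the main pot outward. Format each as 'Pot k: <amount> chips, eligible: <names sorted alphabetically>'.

Contributions: A=75, B=75, C=66
Folded: D
Pot levels (distinct totals of non-folded players): 66, 75
Layer 1-66: 66 each from A, B, C = 66*3 = 198 chips; eligible A, B, C
Layer 67-75: 9 each from A, B = 9*2 = 18 chips; eligible A, B

Pot 1: 198 chips, eligible: A, B, C
Pot 2: 18 chips, eligible: A, B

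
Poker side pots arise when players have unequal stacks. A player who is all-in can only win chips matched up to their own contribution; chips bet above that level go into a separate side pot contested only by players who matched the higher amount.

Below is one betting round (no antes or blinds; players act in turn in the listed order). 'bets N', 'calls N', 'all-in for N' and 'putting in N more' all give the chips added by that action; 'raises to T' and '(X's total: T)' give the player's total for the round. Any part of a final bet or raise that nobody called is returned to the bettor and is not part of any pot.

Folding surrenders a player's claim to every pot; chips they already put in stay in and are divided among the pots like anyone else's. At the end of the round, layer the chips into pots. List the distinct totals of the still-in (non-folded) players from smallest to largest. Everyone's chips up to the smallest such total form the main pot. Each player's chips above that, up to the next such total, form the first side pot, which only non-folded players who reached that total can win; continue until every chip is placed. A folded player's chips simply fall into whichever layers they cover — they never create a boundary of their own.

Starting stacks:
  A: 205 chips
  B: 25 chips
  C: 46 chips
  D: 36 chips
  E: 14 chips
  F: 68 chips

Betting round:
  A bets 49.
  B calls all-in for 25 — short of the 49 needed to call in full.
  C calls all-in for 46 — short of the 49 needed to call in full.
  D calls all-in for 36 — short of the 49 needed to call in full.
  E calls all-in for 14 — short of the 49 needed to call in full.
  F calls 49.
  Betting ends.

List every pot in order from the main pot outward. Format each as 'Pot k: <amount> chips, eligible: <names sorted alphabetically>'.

Pot 1: 84 chips, eligible: A, B, C, D, E, F
Pot 2: 55 chips, eligible: A, B, C, D, F
Pot 3: 44 chips, eligible: A, C, D, F
Pot 4: 30 chips, eligible: A, C, F
Pot 5: 6 chips, eligible: A, F

Derivation:
Contributions: A=49, B=25, C=46, D=36, E=14, F=49
Pot levels (distinct totals of non-folded players): 14, 25, 36, 46, 49
Layer 1-14: 14 each from A, B, C, D, E, F = 14*6 = 84 chips; eligible A, B, C, D, E, F
Layer 15-25: 11 each from A, B, C, D, F = 11*5 = 55 chips; eligible A, B, C, D, F
Layer 26-36: 11 each from A, C, D, F = 11*4 = 44 chips; eligible A, C, D, F
Layer 37-46: 10 each from A, C, F = 10*3 = 30 chips; eligible A, C, F
Layer 47-49: 3 each from A, F = 3*2 = 6 chips; eligible A, F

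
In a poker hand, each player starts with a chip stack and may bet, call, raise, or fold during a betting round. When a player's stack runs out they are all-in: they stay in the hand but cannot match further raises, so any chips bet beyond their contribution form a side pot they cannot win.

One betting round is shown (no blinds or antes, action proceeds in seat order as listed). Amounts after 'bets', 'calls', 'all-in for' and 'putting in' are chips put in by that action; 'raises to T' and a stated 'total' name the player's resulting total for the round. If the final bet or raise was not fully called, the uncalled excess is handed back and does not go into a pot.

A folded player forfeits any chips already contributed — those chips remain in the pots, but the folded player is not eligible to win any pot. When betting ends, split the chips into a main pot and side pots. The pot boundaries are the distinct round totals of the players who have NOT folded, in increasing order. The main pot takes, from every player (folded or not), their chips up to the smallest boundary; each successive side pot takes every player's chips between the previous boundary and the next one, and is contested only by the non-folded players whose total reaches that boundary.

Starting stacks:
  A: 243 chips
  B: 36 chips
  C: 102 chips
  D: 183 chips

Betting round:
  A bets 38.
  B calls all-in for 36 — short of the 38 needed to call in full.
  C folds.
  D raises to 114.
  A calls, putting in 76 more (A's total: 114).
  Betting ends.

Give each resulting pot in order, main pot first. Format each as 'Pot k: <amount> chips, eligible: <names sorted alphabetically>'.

Contributions: A=114, B=36, D=114
Folded: C
Pot levels (distinct totals of non-folded players): 36, 114
Layer 1-36: 36 each from A, B, D = 36*3 = 108 chips; eligible A, B, D
Layer 37-114: 78 each from A, D = 78*2 = 156 chips; eligible A, D

Pot 1: 108 chips, eligible: A, B, D
Pot 2: 156 chips, eligible: A, D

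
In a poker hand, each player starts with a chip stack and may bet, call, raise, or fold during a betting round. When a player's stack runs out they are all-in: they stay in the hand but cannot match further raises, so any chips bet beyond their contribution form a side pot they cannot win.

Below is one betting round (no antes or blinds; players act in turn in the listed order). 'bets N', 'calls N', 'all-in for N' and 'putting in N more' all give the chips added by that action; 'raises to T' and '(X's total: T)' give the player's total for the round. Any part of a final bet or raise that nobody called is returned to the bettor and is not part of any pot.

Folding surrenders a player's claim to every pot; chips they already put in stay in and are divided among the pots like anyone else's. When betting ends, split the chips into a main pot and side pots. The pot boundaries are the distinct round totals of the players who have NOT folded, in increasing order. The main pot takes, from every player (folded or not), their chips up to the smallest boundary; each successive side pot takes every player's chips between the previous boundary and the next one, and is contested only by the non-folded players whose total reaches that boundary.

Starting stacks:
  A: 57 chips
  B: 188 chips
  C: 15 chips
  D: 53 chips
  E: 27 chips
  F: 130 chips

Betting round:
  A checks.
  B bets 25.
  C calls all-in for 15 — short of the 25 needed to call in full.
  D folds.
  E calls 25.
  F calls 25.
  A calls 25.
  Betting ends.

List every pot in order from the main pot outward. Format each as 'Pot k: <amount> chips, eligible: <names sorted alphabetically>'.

Contributions: A=25, B=25, C=15, E=25, F=25
Folded: D
Pot levels (distinct totals of non-folded players): 15, 25
Layer 1-15: 15 each from A, B, C, E, F = 15*5 = 75 chips; eligible A, B, C, E, F
Layer 16-25: 10 each from A, B, E, F = 10*4 = 40 chips; eligible A, B, E, F

Pot 1: 75 chips, eligible: A, B, C, E, F
Pot 2: 40 chips, eligible: A, B, E, F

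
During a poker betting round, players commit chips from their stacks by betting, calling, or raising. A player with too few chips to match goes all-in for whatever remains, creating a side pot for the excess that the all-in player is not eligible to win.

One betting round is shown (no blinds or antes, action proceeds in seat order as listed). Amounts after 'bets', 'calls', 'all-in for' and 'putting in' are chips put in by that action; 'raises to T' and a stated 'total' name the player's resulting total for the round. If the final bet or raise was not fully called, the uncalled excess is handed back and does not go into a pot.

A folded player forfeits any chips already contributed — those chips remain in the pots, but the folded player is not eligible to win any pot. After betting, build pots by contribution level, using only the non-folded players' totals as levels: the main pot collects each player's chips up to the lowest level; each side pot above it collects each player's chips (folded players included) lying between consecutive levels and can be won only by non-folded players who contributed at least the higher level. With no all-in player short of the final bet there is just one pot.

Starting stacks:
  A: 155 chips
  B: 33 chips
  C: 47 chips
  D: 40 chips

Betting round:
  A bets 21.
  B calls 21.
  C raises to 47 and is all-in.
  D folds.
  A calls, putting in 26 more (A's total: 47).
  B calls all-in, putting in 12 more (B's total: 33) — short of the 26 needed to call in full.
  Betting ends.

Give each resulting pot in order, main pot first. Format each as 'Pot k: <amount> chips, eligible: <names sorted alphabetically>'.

Contributions: A=47, B=33, C=47
Folded: D
Pot levels (distinct totals of non-folded players): 33, 47
Layer 1-33: 33 each from A, B, C = 33*3 = 99 chips; eligible A, B, C
Layer 34-47: 14 each from A, C = 14*2 = 28 chips; eligible A, C

Pot 1: 99 chips, eligible: A, B, C
Pot 2: 28 chips, eligible: A, C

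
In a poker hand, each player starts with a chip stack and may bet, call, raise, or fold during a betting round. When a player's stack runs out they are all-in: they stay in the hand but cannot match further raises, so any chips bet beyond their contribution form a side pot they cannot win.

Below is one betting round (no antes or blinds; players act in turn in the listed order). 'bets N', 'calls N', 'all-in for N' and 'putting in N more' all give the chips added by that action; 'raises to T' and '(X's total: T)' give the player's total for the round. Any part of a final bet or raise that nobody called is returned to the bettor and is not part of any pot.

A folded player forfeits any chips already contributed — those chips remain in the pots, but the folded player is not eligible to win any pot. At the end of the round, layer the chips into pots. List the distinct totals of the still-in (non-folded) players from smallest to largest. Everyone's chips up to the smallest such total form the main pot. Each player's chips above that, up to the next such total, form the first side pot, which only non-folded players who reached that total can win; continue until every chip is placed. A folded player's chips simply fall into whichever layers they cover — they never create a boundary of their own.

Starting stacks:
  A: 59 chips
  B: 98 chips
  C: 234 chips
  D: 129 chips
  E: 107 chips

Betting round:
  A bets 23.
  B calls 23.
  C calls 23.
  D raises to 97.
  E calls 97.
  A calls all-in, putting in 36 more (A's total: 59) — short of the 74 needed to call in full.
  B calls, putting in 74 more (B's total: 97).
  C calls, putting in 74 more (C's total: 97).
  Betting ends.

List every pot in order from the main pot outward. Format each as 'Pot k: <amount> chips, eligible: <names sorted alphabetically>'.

Pot 1: 295 chips, eligible: A, B, C, D, E
Pot 2: 152 chips, eligible: B, C, D, E

Derivation:
Contributions: A=59, B=97, C=97, D=97, E=97
Pot levels (distinct totals of non-folded players): 59, 97
Layer 1-59: 59 each from A, B, C, D, E = 59*5 = 295 chips; eligible A, B, C, D, E
Layer 60-97: 38 each from B, C, D, E = 38*4 = 152 chips; eligible B, C, D, E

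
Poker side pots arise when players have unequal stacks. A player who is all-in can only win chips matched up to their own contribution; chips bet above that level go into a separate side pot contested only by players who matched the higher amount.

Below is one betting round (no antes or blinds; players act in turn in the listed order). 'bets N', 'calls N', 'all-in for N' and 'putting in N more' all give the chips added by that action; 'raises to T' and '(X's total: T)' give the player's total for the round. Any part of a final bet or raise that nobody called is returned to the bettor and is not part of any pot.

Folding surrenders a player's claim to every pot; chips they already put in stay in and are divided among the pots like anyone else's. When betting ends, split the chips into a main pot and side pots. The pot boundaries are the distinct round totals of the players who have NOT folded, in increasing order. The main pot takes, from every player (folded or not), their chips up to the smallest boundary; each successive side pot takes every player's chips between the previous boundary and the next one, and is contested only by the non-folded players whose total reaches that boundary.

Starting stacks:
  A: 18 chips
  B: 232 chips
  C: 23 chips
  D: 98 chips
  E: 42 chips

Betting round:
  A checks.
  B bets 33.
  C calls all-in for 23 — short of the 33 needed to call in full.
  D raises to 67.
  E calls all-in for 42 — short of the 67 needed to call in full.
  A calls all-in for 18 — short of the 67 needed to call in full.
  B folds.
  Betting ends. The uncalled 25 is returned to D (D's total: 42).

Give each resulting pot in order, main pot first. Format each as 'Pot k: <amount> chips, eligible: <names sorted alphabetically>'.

Pot 1: 90 chips, eligible: A, C, D, E
Pot 2: 20 chips, eligible: C, D, E
Pot 3: 48 chips, eligible: D, E

Derivation:
Contributions (after 25 returned to D): A=18, B=33, C=23, D=42, E=42
Folded: B
Pot levels (distinct totals of non-folded players): 18, 23, 42
Layer 1-18: 18 each from A, B, C, D, E = 18*5 = 90 chips; eligible A, C, D, E
Layer 19-23: 5 each from B, C, D, E = 5*4 = 20 chips; eligible C, D, E
Layer 24-42: B 10 + D 19 + E 19 = 48 chips; eligible D, E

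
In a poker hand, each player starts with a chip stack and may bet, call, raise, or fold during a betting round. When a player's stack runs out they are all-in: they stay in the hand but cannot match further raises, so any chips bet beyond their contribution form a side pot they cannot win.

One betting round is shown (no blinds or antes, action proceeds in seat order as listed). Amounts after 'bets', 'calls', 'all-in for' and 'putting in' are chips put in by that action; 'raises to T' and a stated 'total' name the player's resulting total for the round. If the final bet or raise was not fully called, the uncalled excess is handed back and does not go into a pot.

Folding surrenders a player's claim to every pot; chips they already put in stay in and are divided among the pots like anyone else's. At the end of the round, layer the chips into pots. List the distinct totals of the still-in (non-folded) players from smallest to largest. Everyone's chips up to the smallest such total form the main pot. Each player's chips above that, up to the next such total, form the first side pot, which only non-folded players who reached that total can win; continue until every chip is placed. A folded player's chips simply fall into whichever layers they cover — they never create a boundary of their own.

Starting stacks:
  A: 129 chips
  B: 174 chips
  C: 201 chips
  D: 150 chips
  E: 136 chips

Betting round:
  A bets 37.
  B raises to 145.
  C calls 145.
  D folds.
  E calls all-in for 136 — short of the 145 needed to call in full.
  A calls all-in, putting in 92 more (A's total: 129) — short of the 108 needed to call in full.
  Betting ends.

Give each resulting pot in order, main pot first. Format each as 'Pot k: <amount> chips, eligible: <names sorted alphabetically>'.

Contributions: A=129, B=145, C=145, E=136
Folded: D
Pot levels (distinct totals of non-folded players): 129, 136, 145
Layer 1-129: 129 each from A, B, C, E = 129*4 = 516 chips; eligible A, B, C, E
Layer 130-136: 7 each from B, C, E = 7*3 = 21 chips; eligible B, C, E
Layer 137-145: 9 each from B, C = 9*2 = 18 chips; eligible B, C

Pot 1: 516 chips, eligible: A, B, C, E
Pot 2: 21 chips, eligible: B, C, E
Pot 3: 18 chips, eligible: B, C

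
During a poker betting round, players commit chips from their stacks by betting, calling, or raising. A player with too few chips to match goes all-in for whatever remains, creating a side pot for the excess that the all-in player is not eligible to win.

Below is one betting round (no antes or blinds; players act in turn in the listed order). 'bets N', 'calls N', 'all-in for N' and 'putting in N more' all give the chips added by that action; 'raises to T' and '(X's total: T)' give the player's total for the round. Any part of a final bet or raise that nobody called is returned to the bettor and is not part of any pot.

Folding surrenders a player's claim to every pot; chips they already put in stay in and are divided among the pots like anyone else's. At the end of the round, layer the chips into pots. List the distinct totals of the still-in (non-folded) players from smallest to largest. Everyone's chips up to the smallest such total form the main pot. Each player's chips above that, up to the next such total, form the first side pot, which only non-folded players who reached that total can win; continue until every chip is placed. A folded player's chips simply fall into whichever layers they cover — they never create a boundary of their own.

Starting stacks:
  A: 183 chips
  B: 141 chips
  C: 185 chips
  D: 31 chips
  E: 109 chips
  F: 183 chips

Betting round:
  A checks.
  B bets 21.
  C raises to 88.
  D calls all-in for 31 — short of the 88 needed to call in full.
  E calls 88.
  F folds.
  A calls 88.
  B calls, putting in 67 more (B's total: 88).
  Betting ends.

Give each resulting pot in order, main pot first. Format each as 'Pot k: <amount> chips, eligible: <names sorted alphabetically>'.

Pot 1: 155 chips, eligible: A, B, C, D, E
Pot 2: 228 chips, eligible: A, B, C, E

Derivation:
Contributions: A=88, B=88, C=88, D=31, E=88
Folded: F
Pot levels (distinct totals of non-folded players): 31, 88
Layer 1-31: 31 each from A, B, C, D, E = 31*5 = 155 chips; eligible A, B, C, D, E
Layer 32-88: 57 each from A, B, C, E = 57*4 = 228 chips; eligible A, B, C, E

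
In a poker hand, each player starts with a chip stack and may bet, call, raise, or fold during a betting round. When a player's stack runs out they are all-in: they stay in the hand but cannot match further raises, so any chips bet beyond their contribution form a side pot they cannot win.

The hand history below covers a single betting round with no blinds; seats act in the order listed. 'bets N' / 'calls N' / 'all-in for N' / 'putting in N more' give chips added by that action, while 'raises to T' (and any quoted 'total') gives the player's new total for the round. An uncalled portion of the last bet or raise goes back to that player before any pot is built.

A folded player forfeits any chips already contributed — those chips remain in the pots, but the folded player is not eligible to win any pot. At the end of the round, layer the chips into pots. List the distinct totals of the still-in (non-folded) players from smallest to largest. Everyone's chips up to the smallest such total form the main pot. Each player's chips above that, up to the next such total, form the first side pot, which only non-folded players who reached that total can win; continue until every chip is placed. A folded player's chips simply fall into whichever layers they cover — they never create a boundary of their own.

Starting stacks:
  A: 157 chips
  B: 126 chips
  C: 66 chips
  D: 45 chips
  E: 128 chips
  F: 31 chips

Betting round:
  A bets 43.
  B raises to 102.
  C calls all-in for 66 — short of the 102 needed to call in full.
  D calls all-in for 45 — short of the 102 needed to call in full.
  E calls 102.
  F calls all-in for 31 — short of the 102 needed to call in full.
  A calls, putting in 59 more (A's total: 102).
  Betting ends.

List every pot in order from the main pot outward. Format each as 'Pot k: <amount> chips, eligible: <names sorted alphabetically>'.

Contributions: A=102, B=102, C=66, D=45, E=102, F=31
Pot levels (distinct totals of non-folded players): 31, 45, 66, 102
Layer 1-31: 31 each from A, B, C, D, E, F = 31*6 = 186 chips; eligible A, B, C, D, E, F
Layer 32-45: 14 each from A, B, C, D, E = 14*5 = 70 chips; eligible A, B, C, D, E
Layer 46-66: 21 each from A, B, C, E = 21*4 = 84 chips; eligible A, B, C, E
Layer 67-102: 36 each from A, B, E = 36*3 = 108 chips; eligible A, B, E

Pot 1: 186 chips, eligible: A, B, C, D, E, F
Pot 2: 70 chips, eligible: A, B, C, D, E
Pot 3: 84 chips, eligible: A, B, C, E
Pot 4: 108 chips, eligible: A, B, E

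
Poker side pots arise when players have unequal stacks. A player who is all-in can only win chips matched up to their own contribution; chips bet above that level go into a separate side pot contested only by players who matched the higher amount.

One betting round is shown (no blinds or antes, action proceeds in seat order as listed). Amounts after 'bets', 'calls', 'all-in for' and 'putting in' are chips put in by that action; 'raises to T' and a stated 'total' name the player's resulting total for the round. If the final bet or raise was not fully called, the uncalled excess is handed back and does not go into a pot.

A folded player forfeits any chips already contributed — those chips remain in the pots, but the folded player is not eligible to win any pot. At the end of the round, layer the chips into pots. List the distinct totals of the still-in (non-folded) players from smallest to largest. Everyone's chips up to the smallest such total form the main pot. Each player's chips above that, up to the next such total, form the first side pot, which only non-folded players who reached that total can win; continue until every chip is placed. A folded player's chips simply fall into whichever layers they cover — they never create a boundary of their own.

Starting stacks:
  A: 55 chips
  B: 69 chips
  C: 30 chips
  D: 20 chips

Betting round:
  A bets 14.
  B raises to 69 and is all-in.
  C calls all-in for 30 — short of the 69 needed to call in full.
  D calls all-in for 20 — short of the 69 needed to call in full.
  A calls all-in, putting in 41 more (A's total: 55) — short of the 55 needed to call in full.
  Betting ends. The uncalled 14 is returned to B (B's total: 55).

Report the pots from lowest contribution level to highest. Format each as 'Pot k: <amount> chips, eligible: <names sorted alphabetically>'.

Contributions (after 14 returned to B): A=55, B=55, C=30, D=20
Pot levels (distinct totals of non-folded players): 20, 30, 55
Layer 1-20: 20 each from A, B, C, D = 20*4 = 80 chips; eligible A, B, C, D
Layer 21-30: 10 each from A, B, C = 10*3 = 30 chips; eligible A, B, C
Layer 31-55: 25 each from A, B = 25*2 = 50 chips; eligible A, B

Pot 1: 80 chips, eligible: A, B, C, D
Pot 2: 30 chips, eligible: A, B, C
Pot 3: 50 chips, eligible: A, B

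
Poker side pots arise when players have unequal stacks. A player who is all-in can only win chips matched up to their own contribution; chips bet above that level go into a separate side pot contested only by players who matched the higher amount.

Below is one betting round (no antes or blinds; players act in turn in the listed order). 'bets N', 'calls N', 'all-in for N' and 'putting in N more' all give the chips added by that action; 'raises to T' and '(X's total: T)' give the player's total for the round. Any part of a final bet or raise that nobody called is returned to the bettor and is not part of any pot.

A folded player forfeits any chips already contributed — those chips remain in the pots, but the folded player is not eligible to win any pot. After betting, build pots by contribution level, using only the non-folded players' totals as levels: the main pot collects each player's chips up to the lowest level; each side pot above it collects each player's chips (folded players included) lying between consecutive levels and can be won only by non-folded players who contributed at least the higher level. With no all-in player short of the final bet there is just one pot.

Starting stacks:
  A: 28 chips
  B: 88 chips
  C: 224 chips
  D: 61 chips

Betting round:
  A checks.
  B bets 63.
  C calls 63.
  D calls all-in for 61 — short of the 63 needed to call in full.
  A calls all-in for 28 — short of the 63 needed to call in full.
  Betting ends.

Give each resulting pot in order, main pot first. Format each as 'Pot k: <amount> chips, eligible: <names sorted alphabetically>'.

Pot 1: 112 chips, eligible: A, B, C, D
Pot 2: 99 chips, eligible: B, C, D
Pot 3: 4 chips, eligible: B, C

Derivation:
Contributions: A=28, B=63, C=63, D=61
Pot levels (distinct totals of non-folded players): 28, 61, 63
Layer 1-28: 28 each from A, B, C, D = 28*4 = 112 chips; eligible A, B, C, D
Layer 29-61: 33 each from B, C, D = 33*3 = 99 chips; eligible B, C, D
Layer 62-63: 2 each from B, C = 2*2 = 4 chips; eligible B, C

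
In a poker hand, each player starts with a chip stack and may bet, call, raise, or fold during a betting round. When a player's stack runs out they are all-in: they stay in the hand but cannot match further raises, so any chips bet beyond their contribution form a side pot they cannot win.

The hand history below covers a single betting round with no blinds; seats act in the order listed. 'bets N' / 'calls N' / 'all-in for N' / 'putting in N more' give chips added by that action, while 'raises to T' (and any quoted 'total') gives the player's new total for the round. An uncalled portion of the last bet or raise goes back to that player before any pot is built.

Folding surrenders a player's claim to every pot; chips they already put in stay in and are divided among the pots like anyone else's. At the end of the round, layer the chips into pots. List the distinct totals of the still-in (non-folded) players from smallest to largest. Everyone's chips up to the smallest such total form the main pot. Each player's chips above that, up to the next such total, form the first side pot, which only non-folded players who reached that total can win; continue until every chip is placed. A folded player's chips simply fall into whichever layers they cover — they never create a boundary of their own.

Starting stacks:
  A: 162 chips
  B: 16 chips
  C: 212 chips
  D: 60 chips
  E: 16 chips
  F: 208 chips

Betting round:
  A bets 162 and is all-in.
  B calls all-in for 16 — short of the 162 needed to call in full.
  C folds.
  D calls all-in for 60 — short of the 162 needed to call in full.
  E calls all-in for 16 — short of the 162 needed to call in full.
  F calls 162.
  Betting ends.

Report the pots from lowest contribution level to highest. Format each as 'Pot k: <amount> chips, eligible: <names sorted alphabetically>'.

Pot 1: 80 chips, eligible: A, B, D, E, F
Pot 2: 132 chips, eligible: A, D, F
Pot 3: 204 chips, eligible: A, F

Derivation:
Contributions: A=162, B=16, D=60, E=16, F=162
Folded: C
Pot levels (distinct totals of non-folded players): 16, 60, 162
Layer 1-16: 16 each from A, B, D, E, F = 16*5 = 80 chips; eligible A, B, D, E, F
Layer 17-60: 44 each from A, D, F = 44*3 = 132 chips; eligible A, D, F
Layer 61-162: 102 each from A, F = 102*2 = 204 chips; eligible A, F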